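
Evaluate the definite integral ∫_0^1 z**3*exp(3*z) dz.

Integrate by parts 3 times (u = z^3, dv = exp(3*z) dz).
An antiderivative is F(z) = (9*z**3 - 9*z**2 + 6*z - 2)*exp(3*z)/27.
Then F(1) - F(0) = (4*exp(3)/27) - (-2/27) = 2/27 + 4*exp(3)/27.

2/27 + 4*exp(3)/27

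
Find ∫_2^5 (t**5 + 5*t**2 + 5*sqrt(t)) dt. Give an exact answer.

-20*sqrt(2)/3 + 50*sqrt(5)/3 + 5577/2

By the power rule, an antiderivative is F(t) = t**6/6 + 10*t**(3/2)/3 + 5*t**3/3.
Then F(5) - F(2) = (50*sqrt(5)/3 + 5625/2) - (20*sqrt(2)/3 + 24) = -20*sqrt(2)/3 + 50*sqrt(5)/3 + 5577/2.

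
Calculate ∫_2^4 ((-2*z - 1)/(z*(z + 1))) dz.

log(3/10)

Factor the denominator: z**2 + z = (z + 1)z.
Partial fractions: (-2*z - 1)/(z*(z + 1)) = -1/(z + 1) - 1/z.
An antiderivative is F(z) = -log(z) - log(z + 1).
Then F(4) - F(2) = (-log(20)) - (-log(6)) = log(3/10).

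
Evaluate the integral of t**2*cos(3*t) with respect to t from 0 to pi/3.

-2*pi/27

Integrate by parts twice (u = t^2, dv = cos(3*t) dt).
An antiderivative is F(t) = t**2*sin(3*t)/3 + 2*t*cos(3*t)/9 - 2*sin(3*t)/27.
Then F(pi/3) - F(0) = (-2*pi/27) - (0) = -2*pi/27.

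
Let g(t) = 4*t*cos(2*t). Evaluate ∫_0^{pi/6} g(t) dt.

-1/2 + sqrt(3)*pi/6

Integrate by parts once (u = t, dv = 4*cos(2*t) dt).
An antiderivative is F(t) = 2*t*sin(2*t) + cos(2*t).
Then F(pi/6) - F(0) = (1/2 + sqrt(3)*pi/6) - (1) = -1/2 + sqrt(3)*pi/6.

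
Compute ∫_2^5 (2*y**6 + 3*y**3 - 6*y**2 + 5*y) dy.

631683/28

By the power rule, an antiderivative is F(y) = 2*y**7/7 + 3*y**4/4 - 2*y**3 + 5*y**2/2.
Then F(5) - F(2) = (632875/28) - (298/7) = 631683/28.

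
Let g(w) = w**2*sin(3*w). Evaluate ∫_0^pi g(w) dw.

Integrate by parts twice (u = w^2, dv = sin(3*w) dw).
An antiderivative is F(w) = -w**2*cos(3*w)/3 + 2*w*sin(3*w)/9 + 2*cos(3*w)/27.
Then F(pi) - F(0) = (-2/27 + pi**2/3) - (2/27) = -4/27 + pi**2/3.

-4/27 + pi**2/3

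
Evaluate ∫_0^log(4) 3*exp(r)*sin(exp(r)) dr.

Let u = exp(r), so du = exp(r) dr. When r = 0, u = 1; when r = log(4), u = 4.
The integral becomes 3·∫ sin(u) du from 1 to 4, with antiderivative -3*cos(u).
Back in r: F(r) = -3*cos(exp(r)).
Then F(log(4)) - F(0) = (-3*cos(4)) - (-3*cos(1)) = 3*cos(1) - 3*cos(4).

3*cos(1) - 3*cos(4)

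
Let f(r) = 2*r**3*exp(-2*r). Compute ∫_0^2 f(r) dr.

3/4 - 71*exp(-4)/4

Integrate by parts 3 times (u = r^3, dv = 2*exp(-2*r) dr).
An antiderivative is F(r) = (-4*r**3 - 6*r**2 - 6*r - 3)*exp(-2*r)/4.
Then F(2) - F(0) = (-71*exp(-4)/4) - (-3/4) = 3/4 - 71*exp(-4)/4.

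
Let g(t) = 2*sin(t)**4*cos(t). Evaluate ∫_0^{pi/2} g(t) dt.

2/5

Let u = sin(t), so du = cos(t) dt. When t = 0, u = 0; when t = pi/2, u = 1.
The integral becomes 2·∫ u**4 du from 0 to 1, with antiderivative 2*u**5/5.
Back in t: F(t) = 2*sin(t)**5/5.
Then F(pi/2) - F(0) = (2/5) - (0) = 2/5.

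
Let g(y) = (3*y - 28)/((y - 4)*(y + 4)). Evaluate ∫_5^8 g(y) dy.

-5*log(3) + 6*log(2)

Factor the denominator: y**2 - 16 = (y + 4)(y - 4).
Partial fractions: (3*y - 28)/((y - 4)*(y + 4)) = 5/(y + 4) - 2/(y - 4).
An antiderivative is F(y) = -2*log(y - 4) + 5*log(y + 4).
Then F(8) - F(5) = (6*log(2) + 5*log(3)) - (10*log(3)) = -5*log(3) + 6*log(2).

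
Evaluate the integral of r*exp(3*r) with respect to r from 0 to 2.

Integrate by parts once (u = r, dv = exp(3*r) dr).
An antiderivative is F(r) = (3*r - 1)*exp(3*r)/9.
Then F(2) - F(0) = (5*exp(6)/9) - (-1/9) = 1/9 + 5*exp(6)/9.

1/9 + 5*exp(6)/9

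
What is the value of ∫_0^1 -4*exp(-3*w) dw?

-4/3 + 4*exp(-3)/3

An antiderivative is F(w) = 4*exp(-3*w)/3.
Then F(1) - F(0) = (4*exp(-3)/3) - (4/3) = -4/3 + 4*exp(-3)/3.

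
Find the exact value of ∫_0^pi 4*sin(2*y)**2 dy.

Use the identity sin^2(2*y) = (1 - cos(4*y))/2.
An antiderivative is F(y) = 2*y - sin(4*y)/2.
Then F(pi) - F(0) = (2*pi) - (0) = 2*pi.

2*pi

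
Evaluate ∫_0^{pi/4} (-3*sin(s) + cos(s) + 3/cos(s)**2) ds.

2*sqrt(2)

An antiderivative is F(s) = sin(s) + 3*cos(s) + 3*tan(s).
Then F(pi/4) - F(0) = (2*sqrt(2) + 3) - (3) = 2*sqrt(2).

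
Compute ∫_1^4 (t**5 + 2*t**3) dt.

By the power rule, an antiderivative is F(t) = t**6/6 + t**4/2.
Then F(4) - F(1) = (2432/3) - (2/3) = 810.

810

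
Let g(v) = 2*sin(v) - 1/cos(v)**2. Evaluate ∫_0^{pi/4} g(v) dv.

1 - sqrt(2)

An antiderivative is F(v) = -2*cos(v) - tan(v).
Then F(pi/4) - F(0) = (-sqrt(2) - 1) - (-2) = 1 - sqrt(2).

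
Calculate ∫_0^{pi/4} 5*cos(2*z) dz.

An antiderivative is F(z) = 5*sin(2*z)/2.
Then F(pi/4) - F(0) = (5/2) - (0) = 5/2.

5/2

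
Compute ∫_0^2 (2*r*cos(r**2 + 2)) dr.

Let u = r**2 + 2, so du = 2*r dr. When r = 0, u = 2; when r = 2, u = 6.
The integral becomes ∫ cos(u) du from 2 to 6, with antiderivative sin(u).
Back in r: F(r) = sin(r**2 + 2).
Then F(2) - F(0) = (sin(6)) - (sin(2)) = -sin(2) + sin(6).

-sin(2) + sin(6)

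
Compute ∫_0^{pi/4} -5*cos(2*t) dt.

An antiderivative is F(t) = -5*sin(2*t)/2.
Then F(pi/4) - F(0) = (-5/2) - (0) = -5/2.

-5/2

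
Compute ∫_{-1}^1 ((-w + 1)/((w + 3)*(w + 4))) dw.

-5*log(5) + 4*log(2) + 5*log(3)

Factor the denominator: w**2 + 7*w + 12 = (w + 4)(w + 3).
Partial fractions: (-w + 1)/((w + 3)*(w + 4)) = -5/(w + 4) + 4/(w + 3).
An antiderivative is F(w) = 4*log(w + 3) - 5*log(w + 4).
Then F(1) - F(-1) = (-5*log(5) + 8*log(2)) - (-5*log(3) + 4*log(2)) = -5*log(5) + 4*log(2) + 5*log(3).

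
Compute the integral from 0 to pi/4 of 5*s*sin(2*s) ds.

5/4

Integrate by parts once (u = s, dv = 5*sin(2*s) ds).
An antiderivative is F(s) = -5*s*cos(2*s)/2 + 5*sin(2*s)/4.
Then F(pi/4) - F(0) = (5/4) - (0) = 5/4.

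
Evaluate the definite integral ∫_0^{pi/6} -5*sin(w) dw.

-5 + 5*sqrt(3)/2

An antiderivative is F(w) = 5*cos(w).
Then F(pi/6) - F(0) = (5*sqrt(3)/2) - (5) = -5 + 5*sqrt(3)/2.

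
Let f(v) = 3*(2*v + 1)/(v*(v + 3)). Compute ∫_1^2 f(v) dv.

-9*log(2) + 5*log(5)

Factor the denominator: v**2 + 3*v = (v + 3)v.
Partial fractions: 3*(2*v + 1)/(v*(v + 3)) = 5/(v + 3) + 1/v.
An antiderivative is F(v) = log(v) + 5*log(v + 3).
Then F(2) - F(1) = (log(2) + 5*log(5)) - (10*log(2)) = -9*log(2) + 5*log(5).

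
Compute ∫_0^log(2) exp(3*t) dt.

7/3

Let u = exp(t), so du = exp(t) dt. When t = 0, u = 1; when t = log(2), u = 2.
The integral becomes ∫ u**2 du from 1 to 2, with antiderivative u**3/3.
Back in t: F(t) = exp(3*t)/3.
Then F(log(2)) - F(0) = (8/3) - (1/3) = 7/3.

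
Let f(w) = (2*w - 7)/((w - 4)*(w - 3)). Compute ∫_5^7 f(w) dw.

log(6)

Factor the denominator: w**2 - 7*w + 12 = (w - 3)(w - 4).
Partial fractions: (2*w - 7)/((w - 4)*(w - 3)) = 1/(w - 3) + 1/(w - 4).
An antiderivative is F(w) = log(w - 4) + log(w - 3).
Then F(7) - F(5) = (log(12)) - (log(2)) = log(6).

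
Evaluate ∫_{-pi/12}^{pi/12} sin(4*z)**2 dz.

Use the identity sin^2(4*z) = (1 - cos(8*z))/2.
An antiderivative is F(z) = z/2 - sin(8*z)/16.
Then F(pi/12) - F(-pi/12) = (-sqrt(3)/32 + pi/24) - (-pi/24 + sqrt(3)/32) = -sqrt(3)/16 + pi/12.

-sqrt(3)/16 + pi/12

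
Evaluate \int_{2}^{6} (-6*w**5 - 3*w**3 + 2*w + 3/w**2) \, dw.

-47519

By the power rule, an antiderivative is F(w) = -w**6 - 3*w**4/4 + w**2 - 3/w.
Then F(6) - F(2) = (-95185/2) - (-147/2) = -47519.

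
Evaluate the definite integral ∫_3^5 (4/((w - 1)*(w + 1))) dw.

Factor the denominator: w**2 - 1 = (w + 1)(w - 1).
Partial fractions: 4/((w - 1)*(w + 1)) = -2/(w + 1) + 2/(w - 1).
An antiderivative is F(w) = 2*log(w - 1) - 2*log(w + 1).
Then F(5) - F(3) = (log(4/9)) - (-log(4)) = log(16/9).

log(16/9)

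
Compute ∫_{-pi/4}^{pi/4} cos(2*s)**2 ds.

Use the identity cos^2(2*s) = (1 + cos(4*s))/2.
An antiderivative is F(s) = s/2 + sin(4*s)/8.
Then F(pi/4) - F(-pi/4) = (pi/8) - (-pi/8) = pi/4.

pi/4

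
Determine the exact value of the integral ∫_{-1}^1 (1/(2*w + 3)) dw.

An antiderivative is F(w) = log(2*w + 3)/2.
Then F(1) - F(-1) = (log(5)/2) - (0) = log(5)/2.

log(5)/2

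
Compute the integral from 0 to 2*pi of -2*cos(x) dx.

0

An antiderivative is F(x) = -2*sin(x).
Then F(2*pi) - F(0) = (0) - (0) = 0.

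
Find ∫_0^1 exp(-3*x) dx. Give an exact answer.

-(1 - exp(3))*exp(-3)/3

An antiderivative is F(x) = -exp(-3*x)/3.
Then F(1) - F(0) = (-exp(-3)/3) - (-1/3) = -(1 - exp(3))*exp(-3)/3.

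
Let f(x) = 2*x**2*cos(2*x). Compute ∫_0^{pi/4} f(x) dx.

-1/2 + pi**2/16

Integrate by parts twice (u = x^2, dv = 2*cos(2*x) dx).
An antiderivative is F(x) = x**2*sin(2*x) + x*cos(2*x) - sin(2*x)/2.
Then F(pi/4) - F(0) = (-1/2 + pi**2/16) - (0) = -1/2 + pi**2/16.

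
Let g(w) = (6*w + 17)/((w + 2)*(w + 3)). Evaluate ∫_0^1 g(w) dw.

Factor the denominator: w**2 + 5*w + 6 = (w + 3)(w + 2).
Partial fractions: (6*w + 17)/((w + 2)*(w + 3)) = 1/(w + 3) + 5/(w + 2).
An antiderivative is F(w) = 5*log(w + 2) + log(w + 3).
Then F(1) - F(0) = (2*log(2) + 5*log(3)) - (log(96)) = log(81/8).

log(81/8)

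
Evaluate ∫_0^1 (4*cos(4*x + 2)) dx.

Let u = 4*x + 2, so du = 4 dx. When x = 0, u = 2; when x = 1, u = 6.
The integral becomes ∫ cos(u) du from 2 to 6, with antiderivative sin(u).
Back in x: F(x) = sin(4*x + 2).
Then F(1) - F(0) = (sin(6)) - (sin(2)) = -sin(2) + sin(6).

-sin(2) + sin(6)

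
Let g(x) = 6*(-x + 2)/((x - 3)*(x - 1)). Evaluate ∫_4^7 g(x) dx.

-9*log(2)

Factor the denominator: x**2 - 4*x + 3 = (x - 1)(x - 3).
Partial fractions: 6*(-x + 2)/((x - 3)*(x - 1)) = -3/(x - 1) - 3/(x - 3).
An antiderivative is F(x) = -3*log(x - 3) - 3*log(x - 1).
Then F(7) - F(4) = (-9*log(2) - 3*log(3)) - (-log(27)) = -9*log(2).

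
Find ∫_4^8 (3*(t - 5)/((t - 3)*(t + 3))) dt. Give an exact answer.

-4*log(7) - log(5) + 4*log(11)

Factor the denominator: t**2 - 9 = (t + 3)(t - 3).
Partial fractions: 3*(t - 5)/((t - 3)*(t + 3)) = 4/(t + 3) - 1/(t - 3).
An antiderivative is F(t) = -log(t - 3) + 4*log(t + 3).
Then F(8) - F(4) = (-log(5) + 4*log(11)) - (4*log(7)) = -4*log(7) - log(5) + 4*log(11).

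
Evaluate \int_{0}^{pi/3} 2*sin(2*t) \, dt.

3/2

An antiderivative is F(t) = -cos(2*t).
Then F(pi/3) - F(0) = (1/2) - (-1) = 3/2.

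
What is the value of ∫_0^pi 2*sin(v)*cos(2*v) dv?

Use the identity sin(v)cos(2*v) = [sin(3*v) + sin(-v)]/2.
An antiderivative is F(v) = cos(v) - cos(3*v)/3.
Then F(pi) - F(0) = (-2/3) - (2/3) = -4/3.

-4/3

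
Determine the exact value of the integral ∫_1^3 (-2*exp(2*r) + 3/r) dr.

An antiderivative is F(r) = -exp(2*r) + 3*log(r).
Then F(3) - F(1) = (-exp(6) + log(27)) - (-exp(2)) = -exp(6) + log(27) + exp(2).

-exp(6) + log(27) + exp(2)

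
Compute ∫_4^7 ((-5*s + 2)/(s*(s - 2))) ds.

-4*log(5) - log(7) + 6*log(2)

Factor the denominator: s**2 - 2*s = s(s - 2).
Partial fractions: (-5*s + 2)/(s*(s - 2)) = -1/s - 4/(s - 2).
An antiderivative is F(s) = -log(s) - 4*log(s - 2).
Then F(7) - F(4) = (-4*log(5) - log(7)) - (-log(64)) = -4*log(5) - log(7) + 6*log(2).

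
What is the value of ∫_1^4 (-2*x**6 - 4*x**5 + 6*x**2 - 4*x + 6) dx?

By the power rule, an antiderivative is F(x) = -2*x**7/7 - 2*x**6/3 + 2*x**3 - 2*x**2 + 6*x.
Then F(4) - F(1) = (-153128/21) - (106/21) = -51078/7.

-51078/7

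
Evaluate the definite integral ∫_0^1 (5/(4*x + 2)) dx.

An antiderivative is F(x) = 5*log(4*x + 2)/4.
Then F(1) - F(0) = (5*log(6)/4) - (5*log(2)/4) = 5*log(3)/4.

5*log(3)/4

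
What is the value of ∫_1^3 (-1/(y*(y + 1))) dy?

Factor the denominator: y**2 + y = (y + 1)y.
Partial fractions: -1/(y*(y + 1)) = 1/(y + 1) - 1/y.
An antiderivative is F(y) = -log(y) + log(y + 1).
Then F(3) - F(1) = (log(4/3)) - (log(2)) = log(2/3).

log(2/3)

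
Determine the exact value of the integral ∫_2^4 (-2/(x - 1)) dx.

An antiderivative is F(x) = -2*log(x - 1).
Then F(4) - F(2) = (-log(9)) - (0) = -log(9).

-log(9)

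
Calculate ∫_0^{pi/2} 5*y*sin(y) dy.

Integrate by parts once (u = y, dv = 5*sin(y) dy).
An antiderivative is F(y) = -5*y*cos(y) + 5*sin(y).
Then F(pi/2) - F(0) = (5) - (0) = 5.

5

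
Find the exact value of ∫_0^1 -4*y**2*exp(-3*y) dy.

Integrate by parts twice (u = y^2, dv = -4*exp(-3*y) dy).
An antiderivative is F(y) = (36*y**2 + 24*y + 8)*exp(-3*y)/27.
Then F(1) - F(0) = (68*exp(-3)/27) - (8/27) = -8/27 + 68*exp(-3)/27.

-8/27 + 68*exp(-3)/27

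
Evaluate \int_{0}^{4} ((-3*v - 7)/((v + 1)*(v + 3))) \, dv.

Factor the denominator: v**2 + 4*v + 3 = (v + 3)(v + 1).
Partial fractions: (-3*v - 7)/((v + 1)*(v + 3)) = -1/(v + 3) - 2/(v + 1).
An antiderivative is F(v) = -2*log(v + 1) - log(v + 3).
Then F(4) - F(0) = (-2*log(5) - log(7)) - (-log(3)) = -2*log(5) - log(7) + log(3).

-2*log(5) - log(7) + log(3)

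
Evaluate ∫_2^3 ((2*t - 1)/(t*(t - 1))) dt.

log(3)

Factor the denominator: t**2 - t = t(t - 1).
Partial fractions: (2*t - 1)/(t*(t - 1)) = 1/t + 1/(t - 1).
An antiderivative is F(t) = log(t) + log(t - 1).
Then F(3) - F(2) = (log(6)) - (log(2)) = log(3).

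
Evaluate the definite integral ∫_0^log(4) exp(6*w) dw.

1365/2

Let u = exp(w), so du = exp(w) dw. When w = 0, u = 1; when w = log(4), u = 4.
The integral becomes ∫ u**5 du from 1 to 4, with antiderivative u**6/6.
Back in w: F(w) = exp(6*w)/6.
Then F(log(4)) - F(0) = (2048/3) - (1/6) = 1365/2.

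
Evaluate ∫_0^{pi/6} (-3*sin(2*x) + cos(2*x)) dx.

-3/4 + sqrt(3)/4

An antiderivative is F(x) = sin(2*x)/2 + 3*cos(2*x)/2.
Then F(pi/6) - F(0) = (sqrt(3)/4 + 3/4) - (3/2) = -3/4 + sqrt(3)/4.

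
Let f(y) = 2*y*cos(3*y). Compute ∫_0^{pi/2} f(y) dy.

Integrate by parts once (u = y, dv = 2*cos(3*y) dy).
An antiderivative is F(y) = 2*y*sin(3*y)/3 + 2*cos(3*y)/9.
Then F(pi/2) - F(0) = (-pi/3) - (2/9) = -pi/3 - 2/9.

-pi/3 - 2/9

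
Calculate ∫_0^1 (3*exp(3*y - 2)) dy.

-(1 - exp(3))*exp(-2)

Let u = 3*y - 2, so du = 3 dy. When y = 0, u = -2; when y = 1, u = 1.
The integral becomes ∫ exp(u) du from -2 to 1, with antiderivative exp(u).
Back in y: F(y) = exp(3*y - 2).
Then F(1) - F(0) = (exp(1)) - (exp(-2)) = -(1 - exp(3))*exp(-2).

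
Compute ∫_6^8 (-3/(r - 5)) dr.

-log(27)

An antiderivative is F(r) = -3*log(r - 5).
Then F(8) - F(6) = (-log(27)) - (0) = -log(27).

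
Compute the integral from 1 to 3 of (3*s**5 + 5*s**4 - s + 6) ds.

614

By the power rule, an antiderivative is F(s) = s**6/2 + s**5 - s**2/2 + 6*s.
Then F(3) - F(1) = (621) - (7) = 614.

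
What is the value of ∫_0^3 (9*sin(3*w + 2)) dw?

Let u = 3*w + 2, so du = 3 dw. When w = 0, u = 2; when w = 3, u = 11.
The integral becomes 3·∫ sin(u) du from 2 to 11, with antiderivative -3*cos(u).
Back in w: F(w) = -3*cos(3*w + 2).
Then F(3) - F(0) = (-3*cos(11)) - (-3*cos(2)) = 3*cos(2) - 3*cos(11).

3*cos(2) - 3*cos(11)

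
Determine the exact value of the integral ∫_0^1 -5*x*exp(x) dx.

-5

Integrate by parts once (u = x, dv = -5*exp(x) dx).
An antiderivative is F(x) = (-5*x + 5)*exp(x).
Then F(1) - F(0) = (0) - (5) = -5.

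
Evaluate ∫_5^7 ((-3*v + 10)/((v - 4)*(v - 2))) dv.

log(3/25)

Factor the denominator: v**2 - 6*v + 8 = (v - 2)(v - 4).
Partial fractions: (-3*v + 10)/((v - 4)*(v - 2)) = -2/(v - 2) - 1/(v - 4).
An antiderivative is F(v) = -log(v - 4) - 2*log(v - 2).
Then F(7) - F(5) = (-log(75)) - (-log(9)) = log(3/25).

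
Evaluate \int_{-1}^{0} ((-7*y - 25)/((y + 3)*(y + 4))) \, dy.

Factor the denominator: y**2 + 7*y + 12 = (y + 4)(y + 3).
Partial fractions: (-7*y - 25)/((y + 3)*(y + 4)) = -3/(y + 4) - 4/(y + 3).
An antiderivative is F(y) = -4*log(y + 3) - 3*log(y + 4).
Then F(0) - F(-1) = (-4*log(3) - 6*log(2)) - (-3*log(3) - 4*log(2)) = -log(12).

-log(12)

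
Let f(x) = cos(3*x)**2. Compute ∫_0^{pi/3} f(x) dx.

Use the identity cos^2(3*x) = (1 + cos(6*x))/2.
An antiderivative is F(x) = x/2 + sin(6*x)/12.
Then F(pi/3) - F(0) = (pi/6) - (0) = pi/6.

pi/6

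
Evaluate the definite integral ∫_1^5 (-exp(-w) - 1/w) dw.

-log(5) - exp(-1) + exp(-5)

An antiderivative is F(w) = -log(w) + exp(-w).
Then F(5) - F(1) = (-log(5) + exp(-5)) - (exp(-1)) = -log(5) - exp(-1) + exp(-5).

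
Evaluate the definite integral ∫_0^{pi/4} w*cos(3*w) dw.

-1/9 - sqrt(2)/18 + sqrt(2)*pi/24

Integrate by parts once (u = w, dv = cos(3*w) dw).
An antiderivative is F(w) = w*sin(3*w)/3 + cos(3*w)/9.
Then F(pi/4) - F(0) = (sqrt(2)*(-4 + 3*pi)/72) - (1/9) = -1/9 - sqrt(2)/18 + sqrt(2)*pi/24.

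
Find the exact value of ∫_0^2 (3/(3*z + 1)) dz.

log(7)

Let u = 3*z + 1, so du = 3 dz. When z = 0, u = 1; when z = 2, u = 7.
The integral becomes ∫ 1/u du from 1 to 7, with antiderivative log(u).
Back in z: F(z) = log(3*z + 1).
Then F(2) - F(0) = (log(7)) - (0) = log(7).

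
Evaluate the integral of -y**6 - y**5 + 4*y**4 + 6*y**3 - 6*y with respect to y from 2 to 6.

-4170464/105

By the power rule, an antiderivative is F(y) = -y**7/7 - y**6/6 + 4*y**5/5 + 3*y**4/2 - 3*y**2.
Then F(6) - F(2) = (-1389852/35) - (908/105) = -4170464/105.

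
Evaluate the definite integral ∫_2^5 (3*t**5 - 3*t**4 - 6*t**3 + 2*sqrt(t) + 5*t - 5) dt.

By the power rule, an antiderivative is F(t) = t**6/2 - 3*t**5/5 - 3*t**4/2 + 4*t**(3/2)/3 + 5*t**2/2 - 5*t.
Then F(5) - F(2) = (20*sqrt(5)/3 + 10075/2) - (-56/5 + 8*sqrt(2)/3) = -8*sqrt(2)/3 + 20*sqrt(5)/3 + 50487/10.

-8*sqrt(2)/3 + 20*sqrt(5)/3 + 50487/10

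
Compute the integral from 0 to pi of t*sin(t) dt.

Integrate by parts once (u = t, dv = sin(t) dt).
An antiderivative is F(t) = -t*cos(t) + sin(t).
Then F(pi) - F(0) = (pi) - (0) = pi.

pi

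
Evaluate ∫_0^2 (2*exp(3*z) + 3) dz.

16/3 + 2*exp(6)/3

An antiderivative is F(z) = 2*exp(3*z)/3 + 3*z.
Then F(2) - F(0) = (6 + 2*exp(6)/3) - (2/3) = 16/3 + 2*exp(6)/3.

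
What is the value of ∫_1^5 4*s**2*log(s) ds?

-496/9 + 500*log(5)/3

Integrate by parts once (u = ln s, dv = 4*s**2 ds).
An antiderivative is F(s) = 4*s**3*(3*log(s) - 1)/9.
Then F(5) - F(1) = (-500/9 + 500*log(5)/3) - (-4/9) = -496/9 + 500*log(5)/3.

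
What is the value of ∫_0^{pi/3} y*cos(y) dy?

-1/2 + sqrt(3)*pi/6

Integrate by parts once (u = y, dv = cos(y) dy).
An antiderivative is F(y) = y*sin(y) + cos(y).
Then F(pi/3) - F(0) = (1/2 + sqrt(3)*pi/6) - (1) = -1/2 + sqrt(3)*pi/6.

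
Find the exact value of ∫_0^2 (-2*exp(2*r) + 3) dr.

7 - exp(4)

An antiderivative is F(r) = -exp(2*r) + 3*r.
Then F(2) - F(0) = (6 - exp(4)) - (-1) = 7 - exp(4).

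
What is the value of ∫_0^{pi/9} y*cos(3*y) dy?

-1/18 + sqrt(3)*pi/54

Integrate by parts once (u = y, dv = cos(3*y) dy).
An antiderivative is F(y) = y*sin(3*y)/3 + cos(3*y)/9.
Then F(pi/9) - F(0) = (1/18 + sqrt(3)*pi/54) - (1/9) = -1/18 + sqrt(3)*pi/54.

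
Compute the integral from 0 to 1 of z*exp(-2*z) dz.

(-3 + exp(2))*exp(-2)/4

Integrate by parts once (u = z, dv = exp(-2*z) dz).
An antiderivative is F(z) = (-2*z - 1)*exp(-2*z)/4.
Then F(1) - F(0) = (-3*exp(-2)/4) - (-1/4) = (-3 + exp(2))*exp(-2)/4.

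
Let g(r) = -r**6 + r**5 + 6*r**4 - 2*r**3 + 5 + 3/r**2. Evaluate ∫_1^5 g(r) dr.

By the power rule, an antiderivative is F(r) = -r**7/7 + r**6/6 + 6*r**5/5 - r**4/2 + 5*r - 3/r.
Then F(5) - F(1) = (-534938/105) - (286/105) = -178408/35.

-178408/35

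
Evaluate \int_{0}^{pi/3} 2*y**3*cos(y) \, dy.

-2*sqrt(3)*pi + sqrt(3)*pi**3/27 + pi**2/3 + 6

Integrate by parts 3 times (u = y^3, dv = 2*cos(y) dy).
An antiderivative is F(y) = 2*y**3*sin(y) + 6*y**2*cos(y) - 12*y*sin(y) - 12*cos(y).
Then F(pi/3) - F(0) = (-2*sqrt(3)*pi - 6 + sqrt(3)*pi**3/27 + pi**2/3) - (-12) = -2*sqrt(3)*pi + sqrt(3)*pi**3/27 + pi**2/3 + 6.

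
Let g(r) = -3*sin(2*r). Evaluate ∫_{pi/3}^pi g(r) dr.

An antiderivative is F(r) = 3*cos(2*r)/2.
Then F(pi) - F(pi/3) = (3/2) - (-3/4) = 9/4.

9/4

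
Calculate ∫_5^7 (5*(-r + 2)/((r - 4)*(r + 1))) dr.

Factor the denominator: r**2 - 3*r - 4 = (r + 1)(r - 4).
Partial fractions: 5*(-r + 2)/((r - 4)*(r + 1)) = -3/(r + 1) - 2/(r - 4).
An antiderivative is F(r) = -2*log(r - 4) - 3*log(r + 1).
Then F(7) - F(5) = (-9*log(2) - 2*log(3)) - (-3*log(3) - 3*log(2)) = log(3/64).

log(3/64)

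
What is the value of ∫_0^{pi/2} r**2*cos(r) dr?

Integrate by parts twice (u = r^2, dv = cos(r) dr).
An antiderivative is F(r) = r**2*sin(r) + 2*r*cos(r) - 2*sin(r).
Then F(pi/2) - F(0) = (-2 + pi**2/4) - (0) = -2 + pi**2/4.

-2 + pi**2/4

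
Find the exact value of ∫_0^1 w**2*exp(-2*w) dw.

(-5 + exp(2))*exp(-2)/4

Integrate by parts twice (u = w^2, dv = exp(-2*w) dw).
An antiderivative is F(w) = (-2*w**2 - 2*w - 1)*exp(-2*w)/4.
Then F(1) - F(0) = (-5*exp(-2)/4) - (-1/4) = (-5 + exp(2))*exp(-2)/4.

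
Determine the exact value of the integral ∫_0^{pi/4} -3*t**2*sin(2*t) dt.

Integrate by parts twice (u = t^2, dv = -3*sin(2*t) dt).
An antiderivative is F(t) = 3*t**2*cos(2*t)/2 - 3*t*sin(2*t)/2 - 3*cos(2*t)/4.
Then F(pi/4) - F(0) = (-3*pi/8) - (-3/4) = 3/4 - 3*pi/8.

3/4 - 3*pi/8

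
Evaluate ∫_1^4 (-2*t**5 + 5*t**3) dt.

-4185/4

By the power rule, an antiderivative is F(t) = -t**6/3 + 5*t**4/4.
Then F(4) - F(1) = (-3136/3) - (11/12) = -4185/4.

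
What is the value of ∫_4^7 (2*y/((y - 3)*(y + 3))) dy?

log(40/7)

Factor the denominator: y**2 - 9 = (y + 3)(y - 3).
Partial fractions: 2*y/((y - 3)*(y + 3)) = 1/(y + 3) + 1/(y - 3).
An antiderivative is F(y) = log(y - 3) + log(y + 3).
Then F(7) - F(4) = (log(40)) - (log(7)) = log(40/7).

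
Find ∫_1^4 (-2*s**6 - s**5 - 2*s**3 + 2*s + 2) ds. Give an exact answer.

By the power rule, an antiderivative is F(s) = -2*s**7/7 - s**6/6 - s**4/2 + s**2 + 2*s.
Then F(4) - F(1) = (-114824/21) - (43/21) = -38289/7.

-38289/7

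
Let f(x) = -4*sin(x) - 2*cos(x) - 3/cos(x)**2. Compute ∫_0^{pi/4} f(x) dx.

An antiderivative is F(x) = -2*sin(x) + 4*cos(x) - 3*tan(x).
Then F(pi/4) - F(0) = (-3 + sqrt(2)) - (4) = -7 + sqrt(2).

-7 + sqrt(2)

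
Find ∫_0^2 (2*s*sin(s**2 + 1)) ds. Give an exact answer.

Let u = s**2 + 1, so du = 2*s ds. When s = 0, u = 1; when s = 2, u = 5.
The integral becomes ∫ sin(u) du from 1 to 5, with antiderivative -cos(u).
Back in s: F(s) = -cos(s**2 + 1).
Then F(2) - F(0) = (-cos(5)) - (-cos(1)) = -cos(5) + cos(1).

-cos(5) + cos(1)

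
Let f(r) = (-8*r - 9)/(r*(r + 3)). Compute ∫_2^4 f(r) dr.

Factor the denominator: r**2 + 3*r = (r + 3)r.
Partial fractions: (-8*r - 9)/(r*(r + 3)) = -5/(r + 3) - 3/r.
An antiderivative is F(r) = -3*log(r) - 5*log(r + 3).
Then F(4) - F(2) = (-5*log(7) - 6*log(2)) - (-5*log(5) - 3*log(2)) = -5*log(7) - 3*log(2) + 5*log(5).

-5*log(7) - 3*log(2) + 5*log(5)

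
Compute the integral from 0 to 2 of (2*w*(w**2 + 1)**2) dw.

Let u = w**2 + 1, so du = 2*w dw. When w = 0, u = 1; when w = 2, u = 5.
The integral becomes ∫ u**2 du from 1 to 5, with antiderivative u**3/3.
Back in w: F(w) = (w**2 + 1)**3/3.
Then F(2) - F(0) = (125/3) - (1/3) = 124/3.

124/3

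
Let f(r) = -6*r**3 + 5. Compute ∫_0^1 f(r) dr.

By the power rule, an antiderivative is F(r) = -3*r**4/2 + 5*r.
Then F(1) - F(0) = (7/2) - (0) = 7/2.

7/2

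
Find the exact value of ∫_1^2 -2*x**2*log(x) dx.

Integrate by parts once (u = ln x, dv = -2*x**2 dx).
An antiderivative is F(x) = -2*x**3*(3*log(x) - 1)/9.
Then F(2) - F(1) = (16/9 - 16*log(2)/3) - (2/9) = 14/9 - 16*log(2)/3.

14/9 - 16*log(2)/3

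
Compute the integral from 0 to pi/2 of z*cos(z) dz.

Integrate by parts once (u = z, dv = cos(z) dz).
An antiderivative is F(z) = z*sin(z) + cos(z).
Then F(pi/2) - F(0) = (pi/2) - (1) = -1 + pi/2.

-1 + pi/2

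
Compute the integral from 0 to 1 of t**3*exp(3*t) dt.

2/27 + 4*exp(3)/27

Integrate by parts 3 times (u = t^3, dv = exp(3*t) dt).
An antiderivative is F(t) = (9*t**3 - 9*t**2 + 6*t - 2)*exp(3*t)/27.
Then F(1) - F(0) = (4*exp(3)/27) - (-2/27) = 2/27 + 4*exp(3)/27.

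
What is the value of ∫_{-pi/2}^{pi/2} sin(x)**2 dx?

pi/2

Use the identity sin^2(x) = (1 - cos(2*x))/2.
An antiderivative is F(x) = x/2 - sin(2*x)/4.
Then F(pi/2) - F(-pi/2) = (pi/4) - (-pi/4) = pi/2.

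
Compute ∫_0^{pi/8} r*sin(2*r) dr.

Integrate by parts once (u = r, dv = sin(2*r) dr).
An antiderivative is F(r) = -r*cos(2*r)/2 + sin(2*r)/4.
Then F(pi/8) - F(0) = (sqrt(2)*(4 - pi)/32) - (0) = sqrt(2)*(4 - pi)/32.

sqrt(2)*(4 - pi)/32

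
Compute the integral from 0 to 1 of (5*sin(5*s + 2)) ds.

Let u = 5*s + 2, so du = 5 ds. When s = 0, u = 2; when s = 1, u = 7.
The integral becomes ∫ sin(u) du from 2 to 7, with antiderivative -cos(u).
Back in s: F(s) = -cos(5*s + 2).
Then F(1) - F(0) = (-cos(7)) - (-cos(2)) = -cos(7) + cos(2).

-cos(7) + cos(2)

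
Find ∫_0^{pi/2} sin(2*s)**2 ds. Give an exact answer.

pi/4

Use the identity sin^2(2*s) = (1 - cos(4*s))/2.
An antiderivative is F(s) = s/2 - sin(4*s)/8.
Then F(pi/2) - F(0) = (pi/4) - (0) = pi/4.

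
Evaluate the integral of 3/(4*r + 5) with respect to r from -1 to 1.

An antiderivative is F(r) = 3*log(4*r + 5)/4.
Then F(1) - F(-1) = (3*log(3)/2) - (0) = 3*log(3)/2.

3*log(3)/2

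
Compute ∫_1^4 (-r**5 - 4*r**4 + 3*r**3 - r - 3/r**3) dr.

-210969/160

By the power rule, an antiderivative is F(r) = -r**6/6 - 4*r**5/5 + 3*r**4/4 - r**2/2 + 3/(2*r**2).
Then F(4) - F(1) = (-632531/480) - (47/60) = -210969/160.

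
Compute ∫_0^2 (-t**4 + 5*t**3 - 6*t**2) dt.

By the power rule, an antiderivative is F(t) = -t**5/5 + 5*t**4/4 - 2*t**3.
Then F(2) - F(0) = (-12/5) - (0) = -12/5.

-12/5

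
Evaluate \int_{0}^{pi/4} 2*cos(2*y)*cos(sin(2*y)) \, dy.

Let u = sin(2*y), so du = 2*cos(2*y) dy. When y = 0, u = 0; when y = pi/4, u = 1.
The integral becomes ∫ cos(u) du from 0 to 1, with antiderivative sin(u).
Back in y: F(y) = sin(sin(2*y)).
Then F(pi/4) - F(0) = (sin(1)) - (0) = sin(1).

sin(1)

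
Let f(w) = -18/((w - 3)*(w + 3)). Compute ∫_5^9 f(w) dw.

Factor the denominator: w**2 - 9 = (w + 3)(w - 3).
Partial fractions: -18/((w - 3)*(w + 3)) = 3/(w + 3) - 3/(w - 3).
An antiderivative is F(w) = -3*log(w - 3) + 3*log(w + 3).
Then F(9) - F(5) = (log(8)) - (log(64)) = -log(8).

-log(8)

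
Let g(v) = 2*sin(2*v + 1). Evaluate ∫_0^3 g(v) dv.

Let u = 2*v + 1, so du = 2 dv. When v = 0, u = 1; when v = 3, u = 7.
The integral becomes ∫ sin(u) du from 1 to 7, with antiderivative -cos(u).
Back in v: F(v) = -cos(2*v + 1).
Then F(3) - F(0) = (-cos(7)) - (-cos(1)) = -cos(7) + cos(1).

-cos(7) + cos(1)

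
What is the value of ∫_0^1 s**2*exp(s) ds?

-2 + E

Integrate by parts twice (u = s^2, dv = exp(s) ds).
An antiderivative is F(s) = (s**2 - 2*s + 2)*exp(s).
Then F(1) - F(0) = (E) - (2) = -2 + E.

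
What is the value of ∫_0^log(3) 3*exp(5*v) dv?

Let u = exp(v), so du = exp(v) dv. When v = 0, u = 1; when v = log(3), u = 3.
The integral becomes 3·∫ u**4 du from 1 to 3, with antiderivative 3*u**5/5.
Back in v: F(v) = 3*exp(5*v)/5.
Then F(log(3)) - F(0) = (729/5) - (3/5) = 726/5.

726/5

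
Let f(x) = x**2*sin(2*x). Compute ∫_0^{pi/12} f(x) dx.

-1/4 - sqrt(3)*pi**2/576 + pi/48 + sqrt(3)/8

Integrate by parts twice (u = x^2, dv = sin(2*x) dx).
An antiderivative is F(x) = -x**2*cos(2*x)/2 + x*sin(2*x)/2 + cos(2*x)/4.
Then F(pi/12) - F(0) = (-sqrt(3)*pi**2/576 + pi/48 + sqrt(3)/8) - (1/4) = -1/4 - sqrt(3)*pi**2/576 + pi/48 + sqrt(3)/8.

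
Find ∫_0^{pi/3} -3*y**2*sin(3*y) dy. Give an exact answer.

4/9 - pi**2/9

Integrate by parts twice (u = y^2, dv = -3*sin(3*y) dy).
An antiderivative is F(y) = y**2*cos(3*y) - 2*y*sin(3*y)/3 - 2*cos(3*y)/9.
Then F(pi/3) - F(0) = (2/9 - pi**2/9) - (-2/9) = 4/9 - pi**2/9.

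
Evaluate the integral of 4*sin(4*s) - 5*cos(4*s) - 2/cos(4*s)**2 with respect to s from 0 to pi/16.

An antiderivative is F(s) = -5*sin(4*s)/4 - cos(4*s) - tan(4*s)/2.
Then F(pi/16) - F(0) = (-9*sqrt(2)/8 - 1/2) - (-1) = 1/2 - 9*sqrt(2)/8.

1/2 - 9*sqrt(2)/8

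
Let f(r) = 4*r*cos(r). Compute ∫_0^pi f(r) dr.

Integrate by parts once (u = r, dv = 4*cos(r) dr).
An antiderivative is F(r) = 4*r*sin(r) + 4*cos(r).
Then F(pi) - F(0) = (-4) - (4) = -8.

-8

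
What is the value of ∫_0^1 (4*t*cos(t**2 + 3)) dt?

2*sin(4) - 2*sin(3)

Let u = t**2 + 3, so du = 2*t dt. When t = 0, u = 3; when t = 1, u = 4.
The integral becomes 2·∫ cos(u) du from 3 to 4, with antiderivative 2*sin(u).
Back in t: F(t) = 2*sin(t**2 + 3).
Then F(1) - F(0) = (2*sin(4)) - (2*sin(3)) = 2*sin(4) - 2*sin(3).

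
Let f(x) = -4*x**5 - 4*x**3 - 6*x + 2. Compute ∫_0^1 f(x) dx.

-8/3

By the power rule, an antiderivative is F(x) = -2*x**6/3 - x**4 - 3*x**2 + 2*x.
Then F(1) - F(0) = (-8/3) - (0) = -8/3.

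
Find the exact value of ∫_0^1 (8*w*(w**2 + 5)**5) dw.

62062/3

Let u = w**2 + 5, so du = 2*w dw. When w = 0, u = 5; when w = 1, u = 6.
The integral becomes 4·∫ u**5 du from 5 to 6, with antiderivative 2*u**6/3.
Back in w: F(w) = 2*(w**2 + 5)**6/3.
Then F(1) - F(0) = (31104) - (31250/3) = 62062/3.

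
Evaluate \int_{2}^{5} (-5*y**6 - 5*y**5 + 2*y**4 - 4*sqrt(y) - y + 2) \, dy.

-2360643/35 - 40*sqrt(5)/3 + 16*sqrt(2)/3

By the power rule, an antiderivative is F(y) = -5*y**7/7 - 5*y**6/6 + 2*y**5/5 - 8*y**(3/2)/3 - y**2/2 + 2*y.
Then F(5) - F(2) = (-1419115/21 - 40*sqrt(5)/3) - (-13646/105 - 16*sqrt(2)/3) = -2360643/35 - 40*sqrt(5)/3 + 16*sqrt(2)/3.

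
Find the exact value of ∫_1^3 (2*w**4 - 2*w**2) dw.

By the power rule, an antiderivative is F(w) = 2*w**5/5 - 2*w**3/3.
Then F(3) - F(1) = (396/5) - (-4/15) = 1192/15.

1192/15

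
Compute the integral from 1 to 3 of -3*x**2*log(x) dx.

26/3 - 27*log(3)

Integrate by parts once (u = ln x, dv = -3*x**2 dx).
An antiderivative is F(x) = -x**3*(3*log(x) - 1)/3.
Then F(3) - F(1) = (9 - 27*log(3)) - (1/3) = 26/3 - 27*log(3).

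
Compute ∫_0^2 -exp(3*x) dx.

An antiderivative is F(x) = -exp(3*x)/3.
Then F(2) - F(0) = (-exp(6)/3) - (-1/3) = 1/3 - exp(6)/3.

1/3 - exp(6)/3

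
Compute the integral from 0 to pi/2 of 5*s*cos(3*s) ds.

-5*pi/6 - 5/9

Integrate by parts once (u = s, dv = 5*cos(3*s) ds).
An antiderivative is F(s) = 5*s*sin(3*s)/3 + 5*cos(3*s)/9.
Then F(pi/2) - F(0) = (-5*pi/6) - (5/9) = -5*pi/6 - 5/9.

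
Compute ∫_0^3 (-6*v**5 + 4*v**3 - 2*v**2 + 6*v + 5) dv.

By the power rule, an antiderivative is F(v) = -v**6 + v**4 - 2*v**3/3 + 3*v**2 + 5*v.
Then F(3) - F(0) = (-624) - (0) = -624.

-624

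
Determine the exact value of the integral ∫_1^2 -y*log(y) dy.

3/4 - log(4)

Integrate by parts once (u = ln y, dv = -y dy).
An antiderivative is F(y) = -y**2*(2*log(y) - 1)/4.
Then F(2) - F(1) = (1 - log(4)) - (1/4) = 3/4 - log(4).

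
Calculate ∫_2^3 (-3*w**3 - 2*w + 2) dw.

-207/4

By the power rule, an antiderivative is F(w) = -3*w**4/4 - w**2 + 2*w.
Then F(3) - F(2) = (-255/4) - (-12) = -207/4.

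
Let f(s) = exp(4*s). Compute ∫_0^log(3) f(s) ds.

20

Let u = exp(s), so du = exp(s) ds. When s = 0, u = 1; when s = log(3), u = 3.
The integral becomes ∫ u**3 du from 1 to 3, with antiderivative u**4/4.
Back in s: F(s) = exp(4*s)/4.
Then F(log(3)) - F(0) = (81/4) - (1/4) = 20.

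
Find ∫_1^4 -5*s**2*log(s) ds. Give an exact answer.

35 - 640*log(2)/3

Integrate by parts once (u = ln s, dv = -5*s**2 ds).
An antiderivative is F(s) = -5*s**3*(3*log(s) - 1)/9.
Then F(4) - F(1) = (320/9 - 640*log(2)/3) - (5/9) = 35 - 640*log(2)/3.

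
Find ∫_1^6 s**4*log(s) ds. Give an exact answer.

-311 + 7776*log(6)/5

Integrate by parts once (u = ln s, dv = s**4 ds).
An antiderivative is F(s) = s**5*(5*log(s) - 1)/25.
Then F(6) - F(1) = (-7776/25 + 7776*log(6)/5) - (-1/25) = -311 + 7776*log(6)/5.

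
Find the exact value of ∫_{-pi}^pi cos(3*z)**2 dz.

Use the identity cos^2(3*z) = (1 + cos(6*z))/2.
An antiderivative is F(z) = z/2 + sin(6*z)/12.
Then F(pi) - F(-pi) = (pi/2) - (-pi/2) = pi.

pi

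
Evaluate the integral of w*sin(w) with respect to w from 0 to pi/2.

Integrate by parts once (u = w, dv = sin(w) dw).
An antiderivative is F(w) = -w*cos(w) + sin(w).
Then F(pi/2) - F(0) = (1) - (0) = 1.

1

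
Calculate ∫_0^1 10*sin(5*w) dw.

Let u = 5*w, so du = 5 dw. When w = 0, u = 0; when w = 1, u = 5.
The integral becomes 2·∫ sin(u) du from 0 to 5, with antiderivative -2*cos(u).
Back in w: F(w) = -2*cos(5*w).
Then F(1) - F(0) = (-2*cos(5)) - (-2) = 2 - 2*cos(5).

2 - 2*cos(5)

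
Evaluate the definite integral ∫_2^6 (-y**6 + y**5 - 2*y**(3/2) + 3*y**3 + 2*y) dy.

-655520/21 - 144*sqrt(6)/5 + 16*sqrt(2)/5

By the power rule, an antiderivative is F(y) = -y**7/7 + y**6/6 - 4*y**(5/2)/5 + 3*y**4/4 + y**2.
Then F(6) - F(2) = (-218448/7 - 144*sqrt(6)/5) - (176/21 - 16*sqrt(2)/5) = -655520/21 - 144*sqrt(6)/5 + 16*sqrt(2)/5.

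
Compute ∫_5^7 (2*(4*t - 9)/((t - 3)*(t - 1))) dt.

-2*log(2) + 5*log(3)

Factor the denominator: t**2 - 4*t + 3 = (t - 1)(t - 3).
Partial fractions: 2*(4*t - 9)/((t - 3)*(t - 1)) = 5/(t - 1) + 3/(t - 3).
An antiderivative is F(t) = 3*log(t - 3) + 5*log(t - 1).
Then F(7) - F(5) = (5*log(3) + 11*log(2)) - (13*log(2)) = -2*log(2) + 5*log(3).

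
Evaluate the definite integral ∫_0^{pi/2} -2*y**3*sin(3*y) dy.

Integrate by parts 3 times (u = y^3, dv = -2*sin(3*y) dy).
An antiderivative is F(y) = 2*y**3*cos(3*y)/3 - 2*y**2*sin(3*y)/3 - 4*y*cos(3*y)/9 + 4*sin(3*y)/27.
Then F(pi/2) - F(0) = (-4/27 + pi**2/6) - (0) = -4/27 + pi**2/6.

-4/27 + pi**2/6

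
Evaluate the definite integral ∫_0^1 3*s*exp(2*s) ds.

Integrate by parts once (u = s, dv = 3*exp(2*s) ds).
An antiderivative is F(s) = (6*s - 3)*exp(2*s)/4.
Then F(1) - F(0) = (3*exp(2)/4) - (-3/4) = 3/4 + 3*exp(2)/4.

3/4 + 3*exp(2)/4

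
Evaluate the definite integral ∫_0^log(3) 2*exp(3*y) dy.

52/3

Let u = exp(y), so du = exp(y) dy. When y = 0, u = 1; when y = log(3), u = 3.
The integral becomes 2·∫ u**2 du from 1 to 3, with antiderivative 2*u**3/3.
Back in y: F(y) = 2*exp(3*y)/3.
Then F(log(3)) - F(0) = (18) - (2/3) = 52/3.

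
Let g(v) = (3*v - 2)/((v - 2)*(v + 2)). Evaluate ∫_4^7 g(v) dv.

Factor the denominator: v**2 - 4 = (v + 2)(v - 2).
Partial fractions: (3*v - 2)/((v - 2)*(v + 2)) = 2/(v + 2) + 1/(v - 2).
An antiderivative is F(v) = log(v - 2) + 2*log(v + 2).
Then F(7) - F(4) = (log(5) + 4*log(3)) - (log(72)) = log(45/8).

log(45/8)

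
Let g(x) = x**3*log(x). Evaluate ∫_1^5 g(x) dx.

Integrate by parts once (u = ln x, dv = x**3 dx).
An antiderivative is F(x) = x**4*(4*log(x) - 1)/16.
Then F(5) - F(1) = (-625/16 + 625*log(5)/4) - (-1/16) = -39 + 625*log(5)/4.

-39 + 625*log(5)/4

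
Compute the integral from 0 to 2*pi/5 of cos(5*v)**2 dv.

pi/5

Use the identity cos^2(5*v) = (1 + cos(10*v))/2.
An antiderivative is F(v) = v/2 + sin(10*v)/20.
Then F(2*pi/5) - F(0) = (pi/5) - (0) = pi/5.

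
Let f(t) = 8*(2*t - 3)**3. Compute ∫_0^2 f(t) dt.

-80

Let u = 2*t - 3, so du = 2 dt. When t = 0, u = -3; when t = 2, u = 1.
The integral becomes 4·∫ u**3 du from -3 to 1, with antiderivative u**4.
Back in t: F(t) = (2*t - 3)**4.
Then F(2) - F(0) = (1) - (81) = -80.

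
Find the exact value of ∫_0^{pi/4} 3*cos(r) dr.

3*sqrt(2)/2

An antiderivative is F(r) = 3*sin(r).
Then F(pi/4) - F(0) = (3*sqrt(2)/2) - (0) = 3*sqrt(2)/2.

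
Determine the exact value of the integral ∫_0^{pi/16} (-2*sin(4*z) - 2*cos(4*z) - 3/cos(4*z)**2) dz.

-5/4

An antiderivative is F(z) = -sin(4*z)/2 + cos(4*z)/2 - 3*tan(4*z)/4.
Then F(pi/16) - F(0) = (-3/4) - (1/2) = -5/4.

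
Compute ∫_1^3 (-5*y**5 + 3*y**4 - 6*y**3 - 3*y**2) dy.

By the power rule, an antiderivative is F(y) = -5*y**6/6 + 3*y**5/5 - 3*y**4/2 - y**3.
Then F(3) - F(1) = (-3051/5) - (-41/15) = -9112/15.

-9112/15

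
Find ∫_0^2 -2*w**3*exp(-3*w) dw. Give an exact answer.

Integrate by parts 3 times (u = w^3, dv = -2*exp(-3*w) dw).
An antiderivative is F(w) = (18*w**3 + 18*w**2 + 12*w + 4)*exp(-3*w)/27.
Then F(2) - F(0) = (244*exp(-6)/27) - (4/27) = -4/27 + 244*exp(-6)/27.

-4/27 + 244*exp(-6)/27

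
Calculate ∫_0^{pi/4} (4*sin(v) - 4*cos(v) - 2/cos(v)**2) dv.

2 - 4*sqrt(2)

An antiderivative is F(v) = -4*sin(v) - 4*cos(v) - 2*tan(v).
Then F(pi/4) - F(0) = (-4*sqrt(2) - 2) - (-4) = 2 - 4*sqrt(2).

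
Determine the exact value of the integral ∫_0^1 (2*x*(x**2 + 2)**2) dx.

19/3

Let u = x**2 + 2, so du = 2*x dx. When x = 0, u = 2; when x = 1, u = 3.
The integral becomes ∫ u**2 du from 2 to 3, with antiderivative u**3/3.
Back in x: F(x) = (x**2 + 2)**3/3.
Then F(1) - F(0) = (9) - (8/3) = 19/3.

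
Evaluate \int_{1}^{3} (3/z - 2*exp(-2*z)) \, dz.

An antiderivative is F(z) = 3*log(z) + exp(-2*z).
Then F(3) - F(1) = (exp(-6) + 3*log(3)) - (exp(-2)) = -exp(-2) + exp(-6) + 3*log(3).

-exp(-2) + exp(-6) + 3*log(3)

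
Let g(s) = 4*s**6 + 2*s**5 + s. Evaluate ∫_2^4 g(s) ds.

74474/7

By the power rule, an antiderivative is F(s) = 4*s**7/7 + s**6/3 + s**2/2.
Then F(4) - F(2) = (225448/21) - (2026/21) = 74474/7.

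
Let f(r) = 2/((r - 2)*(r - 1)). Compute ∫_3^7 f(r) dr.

log(25/9)

Factor the denominator: r**2 - 3*r + 2 = (r - 1)(r - 2).
Partial fractions: 2/((r - 2)*(r - 1)) = -2/(r - 1) + 2/(r - 2).
An antiderivative is F(r) = 2*log(r - 2) - 2*log(r - 1).
Then F(7) - F(3) = (log(25/36)) - (-log(4)) = log(25/9).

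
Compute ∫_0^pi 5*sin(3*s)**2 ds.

5*pi/2

Use the identity sin^2(3*s) = (1 - cos(6*s))/2.
An antiderivative is F(s) = 5*s/2 - 5*sin(6*s)/12.
Then F(pi) - F(0) = (5*pi/2) - (0) = 5*pi/2.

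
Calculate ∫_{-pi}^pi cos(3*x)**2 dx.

Use the identity cos^2(3*x) = (1 + cos(6*x))/2.
An antiderivative is F(x) = x/2 + sin(6*x)/12.
Then F(pi) - F(-pi) = (pi/2) - (-pi/2) = pi.

pi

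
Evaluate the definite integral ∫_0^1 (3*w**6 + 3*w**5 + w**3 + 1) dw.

61/28

By the power rule, an antiderivative is F(w) = 3*w**7/7 + w**6/2 + w**4/4 + w.
Then F(1) - F(0) = (61/28) - (0) = 61/28.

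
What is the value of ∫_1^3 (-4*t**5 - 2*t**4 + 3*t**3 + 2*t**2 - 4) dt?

-2564/5

By the power rule, an antiderivative is F(t) = -2*t**6/3 - 2*t**5/5 + 3*t**4/4 + 2*t**3/3 - 4*t.
Then F(3) - F(1) = (-10329/20) - (-73/20) = -2564/5.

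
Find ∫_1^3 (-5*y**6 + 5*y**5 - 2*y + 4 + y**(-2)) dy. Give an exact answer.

By the power rule, an antiderivative is F(y) = -5*y**7/7 + 5*y**6/6 - y**2 + 4*y - 1/y.
Then F(3) - F(1) = (-39983/42) - (89/42) = -20036/21.

-20036/21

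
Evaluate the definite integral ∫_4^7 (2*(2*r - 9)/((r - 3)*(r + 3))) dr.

-5*log(7) + 3*log(2) + 5*log(5)

Factor the denominator: r**2 - 9 = (r + 3)(r - 3).
Partial fractions: 2*(2*r - 9)/((r - 3)*(r + 3)) = 5/(r + 3) - 1/(r - 3).
An antiderivative is F(r) = -log(r - 3) + 5*log(r + 3).
Then F(7) - F(4) = (3*log(2) + 5*log(5)) - (5*log(7)) = -5*log(7) + 3*log(2) + 5*log(5).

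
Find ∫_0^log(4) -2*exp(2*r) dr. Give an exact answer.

An antiderivative is F(r) = -exp(2*r).
Then F(log(4)) - F(0) = (-16) - (-1) = -15.

-15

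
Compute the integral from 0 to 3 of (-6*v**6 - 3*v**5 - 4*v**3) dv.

By the power rule, an antiderivative is F(v) = -6*v**7/7 - v**6/2 - v**4.
Then F(3) - F(0) = (-32481/14) - (0) = -32481/14.

-32481/14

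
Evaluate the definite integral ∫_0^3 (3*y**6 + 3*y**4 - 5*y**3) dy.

137457/140

By the power rule, an antiderivative is F(y) = 3*y**7/7 + 3*y**5/5 - 5*y**4/4.
Then F(3) - F(0) = (137457/140) - (0) = 137457/140.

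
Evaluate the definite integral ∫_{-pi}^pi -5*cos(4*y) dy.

0

An antiderivative is F(y) = -5*sin(4*y)/4.
Then F(pi) - F(-pi) = (0) - (0) = 0.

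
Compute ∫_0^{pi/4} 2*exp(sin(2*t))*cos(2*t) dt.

Let u = sin(2*t), so du = 2*cos(2*t) dt. When t = 0, u = 0; when t = pi/4, u = 1.
The integral becomes ∫ exp(u) du from 0 to 1, with antiderivative exp(u).
Back in t: F(t) = exp(sin(2*t)).
Then F(pi/4) - F(0) = (E) - (1) = -1 + E.

-1 + E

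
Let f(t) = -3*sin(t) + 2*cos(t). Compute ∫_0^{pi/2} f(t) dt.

An antiderivative is F(t) = 2*sin(t) + 3*cos(t).
Then F(pi/2) - F(0) = (2) - (3) = -1.

-1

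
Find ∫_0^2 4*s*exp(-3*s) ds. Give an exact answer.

4/9 - 28*exp(-6)/9

Integrate by parts once (u = s, dv = 4*exp(-3*s) ds).
An antiderivative is F(s) = (-12*s - 4)*exp(-3*s)/9.
Then F(2) - F(0) = (-28*exp(-6)/9) - (-4/9) = 4/9 - 28*exp(-6)/9.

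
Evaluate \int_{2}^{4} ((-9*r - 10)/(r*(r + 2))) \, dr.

-4*log(3) - log(2)

Factor the denominator: r**2 + 2*r = (r + 2)r.
Partial fractions: (-9*r - 10)/(r*(r + 2)) = -4/(r + 2) - 5/r.
An antiderivative is F(r) = -5*log(r) - 4*log(r + 2).
Then F(4) - F(2) = (-14*log(2) - 4*log(3)) - (-13*log(2)) = -4*log(3) - log(2).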